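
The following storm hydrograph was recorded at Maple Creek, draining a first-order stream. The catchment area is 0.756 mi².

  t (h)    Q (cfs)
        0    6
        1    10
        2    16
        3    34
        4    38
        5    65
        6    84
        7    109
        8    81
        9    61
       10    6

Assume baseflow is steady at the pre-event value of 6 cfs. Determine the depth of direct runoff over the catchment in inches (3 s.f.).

Direct runoff: 0.0, 4.0, 10.0, 28.0, 32.0, 59.0, 78.0, 103.0, 75.0, 55.0, 0.0 cfs; ΣQ_DR = 444.0 cfs.
V = ΣQ_DR · Δt = 444.0 × 3600 s = 1.598 × 10^6 ft³.
Over A = 0.756 mi², depth = V / A = 0.910 in.

d ≈ 0.910 in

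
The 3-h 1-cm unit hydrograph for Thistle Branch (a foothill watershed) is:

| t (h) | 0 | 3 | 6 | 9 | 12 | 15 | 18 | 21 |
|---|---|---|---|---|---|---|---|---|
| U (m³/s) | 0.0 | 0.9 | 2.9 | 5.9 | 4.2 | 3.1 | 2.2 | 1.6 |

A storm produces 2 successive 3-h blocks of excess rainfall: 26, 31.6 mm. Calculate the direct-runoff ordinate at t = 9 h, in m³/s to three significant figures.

By discrete convolution, Q_j = Σ (P_i / 10 mm) · U_{j−i}.
At t = 9 h (j=3): Q = (26/10)·5.9 + (31.6/10)·2.9 = 24.5 m³/s.

Q ≈ 24.5 m³/s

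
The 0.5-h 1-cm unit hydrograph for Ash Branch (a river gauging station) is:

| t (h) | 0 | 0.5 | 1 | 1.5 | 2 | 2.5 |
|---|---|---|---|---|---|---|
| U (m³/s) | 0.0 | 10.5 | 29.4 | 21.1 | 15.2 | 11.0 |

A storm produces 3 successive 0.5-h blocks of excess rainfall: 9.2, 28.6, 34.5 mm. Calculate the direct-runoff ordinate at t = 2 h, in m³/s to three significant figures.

By discrete convolution, Q_j = Σ (P_i / 10 mm) · U_{j−i}.
At t = 2 h (j=4): Q = (9.2/10)·15.2 + (28.6/10)·21.1 + (34.5/10)·29.4 = 176 m³/s.

Q ≈ 176 m³/s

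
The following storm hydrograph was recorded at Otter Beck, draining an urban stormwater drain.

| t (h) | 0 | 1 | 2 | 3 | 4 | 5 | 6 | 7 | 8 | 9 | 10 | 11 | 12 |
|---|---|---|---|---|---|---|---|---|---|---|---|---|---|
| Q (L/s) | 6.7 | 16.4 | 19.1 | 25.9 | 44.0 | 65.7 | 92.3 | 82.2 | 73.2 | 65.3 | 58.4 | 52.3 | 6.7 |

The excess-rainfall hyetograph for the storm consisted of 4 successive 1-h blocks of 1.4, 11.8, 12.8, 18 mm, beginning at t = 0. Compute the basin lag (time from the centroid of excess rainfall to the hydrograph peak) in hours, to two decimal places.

t_L ≈ 3.42 h

Centroid of excess rainfall: t_c = Σ P_i·t̄_i / ΣP_i = 2.5773 h (block centres at 0.5, 1.5, 2.5, 3.5 h).
Hydrograph peak occurs at t = 6 h, so basin lag t_L = 6 − 2.5773 = 3.42 h.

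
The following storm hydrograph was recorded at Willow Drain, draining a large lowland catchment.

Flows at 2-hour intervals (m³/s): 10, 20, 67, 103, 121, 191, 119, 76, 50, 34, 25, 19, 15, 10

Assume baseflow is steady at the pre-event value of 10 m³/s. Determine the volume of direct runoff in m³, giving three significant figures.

Direct-runoff ordinates (Q − Q_b): 0.0, 10.0, 57.0, 93.0, 111.0, 181.0, 109.0, 66.0, 40.0, 24.0, 15.0, 9.0, 5.0, 0.0 m³/s.
ΣQ_DR = 720.0 m³/s.
With Δt = 2 h = 7200 s, V = ΣQ_DR · Δt = 720.0 × 7200 = 5.18 × 10^6 m³.

V ≈ 5.18 × 10^6 m³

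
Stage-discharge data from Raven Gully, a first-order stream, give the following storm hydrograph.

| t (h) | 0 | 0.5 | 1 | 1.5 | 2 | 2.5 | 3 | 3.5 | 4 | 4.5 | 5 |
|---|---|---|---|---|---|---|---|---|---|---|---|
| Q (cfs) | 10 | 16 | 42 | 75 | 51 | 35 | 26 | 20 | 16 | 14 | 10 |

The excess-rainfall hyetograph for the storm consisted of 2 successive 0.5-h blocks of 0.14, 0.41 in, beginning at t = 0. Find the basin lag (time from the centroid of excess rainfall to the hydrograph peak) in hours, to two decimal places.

t_L ≈ 0.88 h

Centroid of excess rainfall: t_c = Σ P_i·t̄_i / ΣP_i = 0.6227 h (block centres at 0.25, 0.75 h).
Hydrograph peak occurs at t = 1.5 h, so basin lag t_L = 1.5 − 0.6227 = 0.88 h.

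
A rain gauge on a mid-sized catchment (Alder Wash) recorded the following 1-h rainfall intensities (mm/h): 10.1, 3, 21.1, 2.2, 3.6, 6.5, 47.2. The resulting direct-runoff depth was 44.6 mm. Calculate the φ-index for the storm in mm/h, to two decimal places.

Only the 2 blocks with intensity above φ contribute runoff: 21.1, 47.2 mm/h.
Σ(I−φ)·Δt = d  ⇒  (21.1+47.2 − 2φ)·1 = 44.6
φ = (68.30 − 44.6/1) / 2 = 11.85 mm/h.

φ ≈ 11.85 mm/h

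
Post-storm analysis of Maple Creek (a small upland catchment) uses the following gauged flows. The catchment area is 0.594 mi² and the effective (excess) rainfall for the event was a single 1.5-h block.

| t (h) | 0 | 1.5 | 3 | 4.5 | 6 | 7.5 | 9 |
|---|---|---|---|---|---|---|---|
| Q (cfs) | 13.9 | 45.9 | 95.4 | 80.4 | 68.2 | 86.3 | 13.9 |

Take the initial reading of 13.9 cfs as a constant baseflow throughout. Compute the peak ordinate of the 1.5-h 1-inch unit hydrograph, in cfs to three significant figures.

Direct runoff: 0.0, 32.0, 81.5, 66.5, 54.3, 72.4, 0.0 cfs; ΣQ_DR = 306.7 cfs, peak = 81.5 cfs.
Runoff depth d = ΣQ_DR·Δt / A = 306.7 × 5400 / (0.594 mi²) = 1.200 in.
The 1-inch UH is the DRH scaled by (1 in)/d, so U_p = 81.5 × 1/1.200 = 67.9 cfs.

U_p ≈ 67.9 cfs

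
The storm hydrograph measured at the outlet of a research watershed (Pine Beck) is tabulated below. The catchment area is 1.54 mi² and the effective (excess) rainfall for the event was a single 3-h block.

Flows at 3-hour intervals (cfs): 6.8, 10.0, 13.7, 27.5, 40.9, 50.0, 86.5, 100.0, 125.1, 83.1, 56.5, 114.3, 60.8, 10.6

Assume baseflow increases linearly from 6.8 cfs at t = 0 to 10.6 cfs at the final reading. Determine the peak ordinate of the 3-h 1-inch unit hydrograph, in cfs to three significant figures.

U_p ≈ 57.9 cfs

Direct runoff: 0.00, 2.91, 6.32, 19.82, 32.93, 41.74, 77.95, 91.15, 115.96, 73.67, 46.78, 104.28, 50.49, 0.00 cfs; ΣQ_DR = 664.0 cfs, peak = 115.96 cfs.
Runoff depth d = ΣQ_DR·Δt / A = 664.0 × 10800 / (1.54 mi²) = 2.004 in.
The 1-inch UH is the DRH scaled by (1 in)/d, so U_p = 115.96 × 1/2.004 = 57.9 cfs.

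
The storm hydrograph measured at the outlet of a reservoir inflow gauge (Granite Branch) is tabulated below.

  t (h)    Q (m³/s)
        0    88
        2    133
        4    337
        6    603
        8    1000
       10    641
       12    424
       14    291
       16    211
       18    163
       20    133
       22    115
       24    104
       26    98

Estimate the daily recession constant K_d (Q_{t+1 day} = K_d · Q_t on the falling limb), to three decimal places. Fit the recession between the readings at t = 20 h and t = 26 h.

K_d ≈ 0.295

Between t = 20 h and t = 26 h the flow falls from 133 to 98 m³/s over 3×2 h = 6 h.
Per-interval ratio K = (98/133)^(1/3) = 0.9032; K_d = K^(24/2) = 0.295.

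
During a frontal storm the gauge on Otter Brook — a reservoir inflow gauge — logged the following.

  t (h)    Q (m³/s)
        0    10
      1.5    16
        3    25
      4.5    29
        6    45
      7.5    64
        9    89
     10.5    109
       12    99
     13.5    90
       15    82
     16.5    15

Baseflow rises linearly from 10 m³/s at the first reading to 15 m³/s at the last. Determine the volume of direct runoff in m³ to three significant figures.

Direct-runoff ordinates (Q − Q_b): 0.00, 5.55, 14.09, 17.64, 33.18, 51.73, 76.27, 95.82, 85.36, 75.91, 67.45, 0.00 m³/s.
ΣQ_DR = 523.0 m³/s.
With Δt = 1.5 h = 5400 s, V = ΣQ_DR · Δt = 523.0 × 5400 = 2.82 × 10^6 m³.

V ≈ 2.82 × 10^6 m³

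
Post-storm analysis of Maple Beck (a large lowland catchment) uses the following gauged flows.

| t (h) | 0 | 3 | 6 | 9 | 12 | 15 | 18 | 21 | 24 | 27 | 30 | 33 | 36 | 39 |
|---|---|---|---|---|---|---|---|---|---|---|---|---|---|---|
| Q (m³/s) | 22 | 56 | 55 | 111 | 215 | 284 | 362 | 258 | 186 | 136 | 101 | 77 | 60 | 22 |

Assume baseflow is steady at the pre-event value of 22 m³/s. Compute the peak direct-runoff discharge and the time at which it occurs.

Subtracting baseflow gives direct-runoff ordinates: 0.0, 34.0, 33.0, 89.0, 193.0, 262.0, 340.0, 236.0, 164.0, 114.0, 79.0, 55.0, 38.0, 0.0 m³/s.
The maximum is 340.0 m³/s, occurring at the reading for t = 18 h.

Q_p = 340.0 m³/s at t = 18 h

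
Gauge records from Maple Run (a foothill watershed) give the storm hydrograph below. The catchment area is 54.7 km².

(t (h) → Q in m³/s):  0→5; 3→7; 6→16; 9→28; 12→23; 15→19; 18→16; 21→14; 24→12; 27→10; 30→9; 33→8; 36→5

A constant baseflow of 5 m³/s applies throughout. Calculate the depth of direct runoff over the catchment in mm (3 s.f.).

d ≈ 21.1 mm

Direct runoff: 0.0, 2.0, 11.0, 23.0, 18.0, 14.0, 11.0, 9.0, 7.0, 5.0, 4.0, 3.0, 0.0 m³/s; ΣQ_DR = 107.0 m³/s.
V = ΣQ_DR · Δt = 107.0 × 10800 s = 1.156 × 10^6 m³.
Over A = 54.7 km², depth = V / A = 21.1 mm.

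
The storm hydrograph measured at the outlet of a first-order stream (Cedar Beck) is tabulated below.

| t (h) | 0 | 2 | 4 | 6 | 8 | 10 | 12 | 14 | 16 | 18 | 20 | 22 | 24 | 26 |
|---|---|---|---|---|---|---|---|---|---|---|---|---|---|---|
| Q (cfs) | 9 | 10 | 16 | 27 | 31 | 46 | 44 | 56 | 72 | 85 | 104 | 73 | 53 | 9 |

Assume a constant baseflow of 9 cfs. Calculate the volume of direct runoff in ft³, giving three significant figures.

Direct-runoff ordinates (Q − Q_b): 0.0, 1.0, 7.0, 18.0, 22.0, 37.0, 35.0, 47.0, 63.0, 76.0, 95.0, 64.0, 44.0, 0.0 cfs.
ΣQ_DR = 509.0 cfs.
With Δt = 2 h = 7200 s, V = ΣQ_DR · Δt = 509.0 × 7200 = 3.66 × 10^6 ft³.

V ≈ 3.66 × 10^6 ft³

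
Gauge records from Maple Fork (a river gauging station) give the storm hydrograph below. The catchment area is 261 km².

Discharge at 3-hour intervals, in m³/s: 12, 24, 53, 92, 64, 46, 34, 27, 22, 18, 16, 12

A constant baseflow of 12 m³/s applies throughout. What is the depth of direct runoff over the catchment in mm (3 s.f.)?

Direct runoff: 0.0, 12.0, 41.0, 80.0, 52.0, 34.0, 22.0, 15.0, 10.0, 6.0, 4.0, 0.0 m³/s; ΣQ_DR = 276.0 m³/s.
V = ΣQ_DR · Δt = 276.0 × 10800 s = 2.981 × 10^6 m³.
Over A = 261 km², depth = V / A = 11.4 mm.

d ≈ 11.4 mm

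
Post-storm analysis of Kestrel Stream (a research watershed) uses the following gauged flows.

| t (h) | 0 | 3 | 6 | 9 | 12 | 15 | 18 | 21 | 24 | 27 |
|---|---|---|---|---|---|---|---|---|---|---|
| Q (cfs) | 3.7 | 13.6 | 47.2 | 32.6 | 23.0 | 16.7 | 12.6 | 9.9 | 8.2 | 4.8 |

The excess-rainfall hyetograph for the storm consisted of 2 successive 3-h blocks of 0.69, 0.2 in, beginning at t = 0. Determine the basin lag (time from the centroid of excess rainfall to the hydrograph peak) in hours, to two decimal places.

t_L ≈ 3.83 h

Centroid of excess rainfall: t_c = Σ P_i·t̄_i / ΣP_i = 2.1742 h (block centres at 1.5, 4.5 h).
Hydrograph peak occurs at t = 6 h, so basin lag t_L = 6 − 2.1742 = 3.83 h.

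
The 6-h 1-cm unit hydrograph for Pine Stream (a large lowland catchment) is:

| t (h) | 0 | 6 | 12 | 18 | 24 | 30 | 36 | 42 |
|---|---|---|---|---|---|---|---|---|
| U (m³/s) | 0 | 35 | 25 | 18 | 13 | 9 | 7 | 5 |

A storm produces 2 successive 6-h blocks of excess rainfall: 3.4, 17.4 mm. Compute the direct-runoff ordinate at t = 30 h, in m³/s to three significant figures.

Q ≈ 25.7 m³/s

By discrete convolution, Q_j = Σ (P_i / 10 mm) · U_{j−i}.
At t = 30 h (j=5): Q = (3.4/10)·9 + (17.4/10)·13 = 25.7 m³/s.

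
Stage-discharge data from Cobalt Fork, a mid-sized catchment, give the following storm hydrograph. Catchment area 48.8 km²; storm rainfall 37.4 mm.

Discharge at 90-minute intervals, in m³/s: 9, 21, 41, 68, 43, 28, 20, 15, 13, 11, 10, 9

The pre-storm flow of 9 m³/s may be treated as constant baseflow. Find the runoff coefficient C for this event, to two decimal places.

ΣQ_DR = 180.0 m³/s; V = ΣQ_DR·Δt = 9.720 × 10^5 m³.
Runoff depth d = V / A = 19.92 mm.
C = d / P = 19.92 / 37.4 = 0.53.

C ≈ 0.53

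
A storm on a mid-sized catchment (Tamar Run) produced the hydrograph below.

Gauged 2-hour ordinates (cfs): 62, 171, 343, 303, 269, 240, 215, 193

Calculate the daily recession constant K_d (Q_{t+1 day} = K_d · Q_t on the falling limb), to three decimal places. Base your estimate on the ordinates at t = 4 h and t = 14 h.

K_d ≈ 0.252

Between t = 4 h and t = 14 h the flow falls from 343 to 193 cfs over 5×2 h = 10 h.
Per-interval ratio K = (193/343)^(1/5) = 0.8914; K_d = K^(24/2) = 0.252.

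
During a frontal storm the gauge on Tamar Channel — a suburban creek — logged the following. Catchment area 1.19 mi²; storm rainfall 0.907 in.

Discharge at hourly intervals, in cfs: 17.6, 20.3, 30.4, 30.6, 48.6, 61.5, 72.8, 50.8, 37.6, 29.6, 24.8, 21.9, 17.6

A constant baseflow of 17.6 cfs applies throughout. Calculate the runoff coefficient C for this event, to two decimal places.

ΣQ_DR = 235.3 cfs; V = ΣQ_DR·Δt = 8.471 × 10^5 ft³.
Runoff depth d = V / A = 0.3064 in.
C = d / P = 0.3064 / 0.907 = 0.34.

C ≈ 0.34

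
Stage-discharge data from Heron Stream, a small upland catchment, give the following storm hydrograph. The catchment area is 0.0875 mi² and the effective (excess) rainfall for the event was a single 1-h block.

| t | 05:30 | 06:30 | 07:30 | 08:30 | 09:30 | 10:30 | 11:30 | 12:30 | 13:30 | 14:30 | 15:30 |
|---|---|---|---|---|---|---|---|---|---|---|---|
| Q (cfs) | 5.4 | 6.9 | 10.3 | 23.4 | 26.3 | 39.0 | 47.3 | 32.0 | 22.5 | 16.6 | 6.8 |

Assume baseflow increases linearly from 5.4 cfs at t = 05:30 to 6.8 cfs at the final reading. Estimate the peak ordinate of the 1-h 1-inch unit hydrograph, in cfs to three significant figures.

Direct runoff: 0.00, 1.36, 4.62, 17.58, 20.34, 32.90, 41.06, 25.62, 15.98, 9.94, 0.00 cfs; ΣQ_DR = 169.4 cfs, peak = 41.06 cfs.
Runoff depth d = ΣQ_DR·Δt / A = 169.4 × 3600 / (0.0875 mi²) = 3.000 in.
The 1-inch UH is the DRH scaled by (1 in)/d, so U_p = 41.06 × 1/3.000 = 13.7 cfs.

U_p ≈ 13.7 cfs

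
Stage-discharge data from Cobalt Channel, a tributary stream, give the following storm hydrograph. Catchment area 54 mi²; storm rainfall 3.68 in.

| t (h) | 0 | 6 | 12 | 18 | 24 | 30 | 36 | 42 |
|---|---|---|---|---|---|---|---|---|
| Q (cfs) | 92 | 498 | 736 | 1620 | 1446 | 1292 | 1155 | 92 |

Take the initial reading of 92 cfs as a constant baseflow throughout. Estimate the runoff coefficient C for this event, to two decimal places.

ΣQ_DR = 6195 cfs; V = ΣQ_DR·Δt = 1.338 × 10^8 ft³.
Runoff depth d = V / A = 1.067 in.
C = d / P = 1.067 / 3.68 = 0.29.

C ≈ 0.29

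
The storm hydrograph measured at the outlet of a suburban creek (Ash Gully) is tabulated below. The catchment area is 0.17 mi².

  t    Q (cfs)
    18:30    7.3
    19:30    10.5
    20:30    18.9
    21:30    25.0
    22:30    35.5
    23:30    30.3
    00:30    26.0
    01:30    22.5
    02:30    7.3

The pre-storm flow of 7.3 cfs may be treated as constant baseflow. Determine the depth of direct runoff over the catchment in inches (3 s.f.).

d ≈ 1.07 in

Direct runoff: 0.0, 3.2, 11.6, 17.7, 28.2, 23.0, 18.7, 15.2, 0.0 cfs; ΣQ_DR = 117.6 cfs.
V = ΣQ_DR · Δt = 117.6 × 3600 s = 4.234 × 10^5 ft³.
Over A = 0.17 mi², depth = V / A = 1.07 in.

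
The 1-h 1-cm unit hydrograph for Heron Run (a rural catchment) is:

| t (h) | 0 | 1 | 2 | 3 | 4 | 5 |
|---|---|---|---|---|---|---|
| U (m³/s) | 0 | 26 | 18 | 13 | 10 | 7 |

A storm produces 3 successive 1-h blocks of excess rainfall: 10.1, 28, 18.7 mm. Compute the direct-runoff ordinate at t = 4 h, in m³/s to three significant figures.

By discrete convolution, Q_j = Σ (P_i / 10 mm) · U_{j−i}.
At t = 4 h (j=4): Q = (10.1/10)·10 + (28/10)·13 + (18.7/10)·18 = 80.2 m³/s.

Q ≈ 80.2 m³/s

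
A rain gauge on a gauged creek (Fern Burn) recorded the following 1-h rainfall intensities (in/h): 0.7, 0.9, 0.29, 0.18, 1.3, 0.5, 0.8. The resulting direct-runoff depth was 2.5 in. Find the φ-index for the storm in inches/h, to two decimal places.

φ ≈ 0.34 in/h

Only the 5 blocks with intensity above φ contribute runoff: 0.7, 0.9, 1.3, 0.5, 0.8 in/h.
Σ(I−φ)·Δt = d  ⇒  (0.7+0.9+1.3+0.5+0.8 − 5φ)·1 = 2.5
φ = (4.200 − 2.5/1) / 5 = 0.34 in/h.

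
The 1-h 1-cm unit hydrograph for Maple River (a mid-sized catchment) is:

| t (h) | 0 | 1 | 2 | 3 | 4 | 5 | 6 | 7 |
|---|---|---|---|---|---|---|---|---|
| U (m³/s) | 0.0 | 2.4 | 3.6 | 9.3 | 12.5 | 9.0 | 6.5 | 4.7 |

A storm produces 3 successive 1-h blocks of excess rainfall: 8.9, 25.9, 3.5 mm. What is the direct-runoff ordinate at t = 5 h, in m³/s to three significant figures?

By discrete convolution, Q_j = Σ (P_i / 10 mm) · U_{j−i}.
At t = 5 h (j=5): Q = (8.9/10)·9.0 + (25.9/10)·12.5 + (3.5/10)·9.3 = 43.6 m³/s.

Q ≈ 43.6 m³/s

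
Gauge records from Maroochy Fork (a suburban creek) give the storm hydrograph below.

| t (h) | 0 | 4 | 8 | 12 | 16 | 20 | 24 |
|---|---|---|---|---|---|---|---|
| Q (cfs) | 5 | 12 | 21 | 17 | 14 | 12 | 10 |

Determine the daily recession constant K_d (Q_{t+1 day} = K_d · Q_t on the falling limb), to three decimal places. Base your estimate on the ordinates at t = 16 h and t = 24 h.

Between t = 16 h and t = 24 h the flow falls from 14 to 10 cfs over 2×4 h = 8 h.
Per-interval ratio K = (10/14)^(1/2) = 0.8452; K_d = K^(24/4) = 0.364.

K_d ≈ 0.364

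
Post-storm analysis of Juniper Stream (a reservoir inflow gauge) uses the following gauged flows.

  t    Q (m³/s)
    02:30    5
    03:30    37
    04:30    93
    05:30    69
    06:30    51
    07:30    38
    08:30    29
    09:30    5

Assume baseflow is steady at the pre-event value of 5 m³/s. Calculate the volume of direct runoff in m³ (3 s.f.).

V ≈ 1.03 × 10^6 m³

Direct-runoff ordinates (Q − Q_b): 0.0, 32.0, 88.0, 64.0, 46.0, 33.0, 24.0, 0.0 m³/s.
ΣQ_DR = 287.0 m³/s.
With Δt = 1 h = 3600 s, V = ΣQ_DR · Δt = 287.0 × 3600 = 1.03 × 10^6 m³.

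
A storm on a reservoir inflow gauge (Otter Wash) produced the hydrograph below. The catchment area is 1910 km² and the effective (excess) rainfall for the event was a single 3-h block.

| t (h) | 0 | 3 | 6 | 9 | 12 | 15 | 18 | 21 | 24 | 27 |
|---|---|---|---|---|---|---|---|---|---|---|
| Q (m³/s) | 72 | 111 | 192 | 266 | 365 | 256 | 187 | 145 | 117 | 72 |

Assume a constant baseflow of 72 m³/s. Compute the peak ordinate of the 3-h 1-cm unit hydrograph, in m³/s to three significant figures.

U_p ≈ 487 m³/s

Direct runoff: 0.0, 39.0, 120.0, 194.0, 293.0, 184.0, 115.0, 73.0, 45.0, 0.0 m³/s; ΣQ_DR = 1063 m³/s, peak = 293.0 m³/s.
Runoff depth d = ΣQ_DR·Δt / A = 1063 × 10800 / (1910 km²) = 6.011 mm.
The 1-cm UH is the DRH scaled by (10 mm)/d, so U_p = 293.0 × 10/6.011 = 487 m³/s.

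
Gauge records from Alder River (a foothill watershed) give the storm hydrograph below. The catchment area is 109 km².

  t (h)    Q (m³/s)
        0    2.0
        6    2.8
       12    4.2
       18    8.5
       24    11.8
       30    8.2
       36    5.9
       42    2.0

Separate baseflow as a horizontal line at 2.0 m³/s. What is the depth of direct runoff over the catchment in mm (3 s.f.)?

Direct runoff: 0.0, 0.8, 2.2, 6.5, 9.8, 6.2, 3.9, 0.0 m³/s; ΣQ_DR = 29.40 m³/s.
V = ΣQ_DR · Δt = 29.40 × 21600 s = 6.350 × 10^5 m³.
Over A = 109 km², depth = V / A = 5.83 mm.

d ≈ 5.83 mm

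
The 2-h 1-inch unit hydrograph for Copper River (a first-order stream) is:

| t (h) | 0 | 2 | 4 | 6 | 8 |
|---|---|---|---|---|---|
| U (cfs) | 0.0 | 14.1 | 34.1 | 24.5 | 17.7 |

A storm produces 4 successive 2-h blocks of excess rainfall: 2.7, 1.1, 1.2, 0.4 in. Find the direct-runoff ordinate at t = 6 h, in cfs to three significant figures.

By discrete convolution, Q_j = Σ (P_i / 1 in) · U_{j−i}.
At t = 6 h (j=3): Q = (2.7/1)·24.5 + (1.1/1)·34.1 + (1.2/1)·14.1 + (0.4/1)·0.0 = 121 cfs.

Q ≈ 121 cfs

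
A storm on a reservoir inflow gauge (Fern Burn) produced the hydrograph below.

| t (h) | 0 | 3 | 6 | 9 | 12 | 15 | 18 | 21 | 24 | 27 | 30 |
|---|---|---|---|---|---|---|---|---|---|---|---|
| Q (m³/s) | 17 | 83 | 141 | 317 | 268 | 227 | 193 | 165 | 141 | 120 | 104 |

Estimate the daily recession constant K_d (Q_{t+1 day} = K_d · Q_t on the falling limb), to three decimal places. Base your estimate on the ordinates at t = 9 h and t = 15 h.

Between t = 9 h and t = 15 h the flow falls from 317 to 227 m³/s over 2×3 h = 6 h.
Per-interval ratio K = (227/317)^(1/2) = 0.8462; K_d = K^(24/3) = 0.263.

K_d ≈ 0.263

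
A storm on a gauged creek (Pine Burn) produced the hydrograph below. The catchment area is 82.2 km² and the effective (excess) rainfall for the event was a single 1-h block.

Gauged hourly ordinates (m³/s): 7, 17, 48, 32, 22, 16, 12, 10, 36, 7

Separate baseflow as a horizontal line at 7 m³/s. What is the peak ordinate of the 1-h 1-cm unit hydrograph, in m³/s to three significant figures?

Direct runoff: 0.0, 10.0, 41.0, 25.0, 15.0, 9.0, 5.0, 3.0, 29.0, 0.0 m³/s; ΣQ_DR = 137.0 m³/s, peak = 41.0 m³/s.
Runoff depth d = ΣQ_DR·Δt / A = 137.0 × 3600 / (82.2 km²) = 6.000 mm.
The 1-cm UH is the DRH scaled by (10 mm)/d, so U_p = 41.0 × 10/6.000 = 68.3 m³/s.

U_p ≈ 68.3 m³/s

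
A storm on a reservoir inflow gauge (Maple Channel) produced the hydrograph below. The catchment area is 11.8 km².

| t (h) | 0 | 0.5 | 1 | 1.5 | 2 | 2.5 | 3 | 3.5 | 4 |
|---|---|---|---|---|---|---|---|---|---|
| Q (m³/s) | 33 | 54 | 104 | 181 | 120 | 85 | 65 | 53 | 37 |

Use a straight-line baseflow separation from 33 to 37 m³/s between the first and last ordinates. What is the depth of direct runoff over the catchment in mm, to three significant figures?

d ≈ 63.6 mm

Direct runoff: 0.00, 20.50, 70.00, 146.50, 85.00, 49.50, 29.00, 16.50, 0.00 m³/s; ΣQ_DR = 417.0 m³/s.
V = ΣQ_DR · Δt = 417.0 × 1800 s = 7.506 × 10^5 m³.
Over A = 11.8 km², depth = V / A = 63.6 mm.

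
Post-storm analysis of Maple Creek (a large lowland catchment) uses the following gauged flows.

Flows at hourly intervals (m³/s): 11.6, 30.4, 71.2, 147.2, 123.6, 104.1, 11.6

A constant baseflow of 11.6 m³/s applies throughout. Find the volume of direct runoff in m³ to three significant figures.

Direct-runoff ordinates (Q − Q_b): 0.0, 18.8, 59.6, 135.6, 112.0, 92.5, 0.0 m³/s.
ΣQ_DR = 418.5 m³/s.
With Δt = 1 h = 3600 s, V = ΣQ_DR · Δt = 418.5 × 3600 = 1.51 × 10^6 m³.

V ≈ 1.51 × 10^6 m³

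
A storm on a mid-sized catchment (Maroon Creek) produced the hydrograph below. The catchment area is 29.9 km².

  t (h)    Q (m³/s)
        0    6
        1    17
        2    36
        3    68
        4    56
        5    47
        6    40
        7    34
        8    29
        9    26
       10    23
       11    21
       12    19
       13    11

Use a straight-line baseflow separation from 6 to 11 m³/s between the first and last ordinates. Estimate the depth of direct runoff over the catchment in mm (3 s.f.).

Direct runoff: 0.00, 10.62, 29.23, 60.85, 48.46, 39.08, 31.69, 25.31, 19.92, 16.54, 13.15, 10.77, 8.38, 0.00 m³/s; ΣQ_DR = 314.0 m³/s.
V = ΣQ_DR · Δt = 314.0 × 3600 s = 1.130 × 10^6 m³.
Over A = 29.9 km², depth = V / A = 37.8 mm.

d ≈ 37.8 mm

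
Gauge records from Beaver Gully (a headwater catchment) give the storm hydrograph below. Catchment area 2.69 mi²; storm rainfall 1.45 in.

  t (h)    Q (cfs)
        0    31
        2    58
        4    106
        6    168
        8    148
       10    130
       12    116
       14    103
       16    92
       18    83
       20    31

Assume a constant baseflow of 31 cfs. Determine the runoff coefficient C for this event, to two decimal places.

ΣQ_DR = 725.0 cfs; V = ΣQ_DR·Δt = 5.220 × 10^6 ft³.
Runoff depth d = V / A = 0.8353 in.
C = d / P = 0.8353 / 1.45 = 0.58.

C ≈ 0.58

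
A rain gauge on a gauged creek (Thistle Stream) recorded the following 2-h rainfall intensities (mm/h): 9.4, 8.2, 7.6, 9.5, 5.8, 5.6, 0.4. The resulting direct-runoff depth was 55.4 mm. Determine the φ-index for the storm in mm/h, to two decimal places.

φ ≈ 3.07 mm/h

Only the 6 blocks with intensity above φ contribute runoff: 9.4, 8.2, 7.6, 9.5, 5.8, 5.6 mm/h.
Σ(I−φ)·Δt = d  ⇒  (9.4+8.2+7.6+9.5+5.8+5.6 − 6φ)·2 = 55.4
φ = (46.10 − 55.4/2) / 6 = 3.07 mm/h.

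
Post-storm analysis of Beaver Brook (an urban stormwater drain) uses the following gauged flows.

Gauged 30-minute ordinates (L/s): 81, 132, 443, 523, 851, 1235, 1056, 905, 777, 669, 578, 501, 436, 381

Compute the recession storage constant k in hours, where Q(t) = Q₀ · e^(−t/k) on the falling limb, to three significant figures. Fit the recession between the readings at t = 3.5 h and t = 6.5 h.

k ≈ 3.47 h

On the falling limb, Q drops from 905 to 381 L/s between t = 3.5 h and t = 6.5 h (Δt = 3 h).
k = −Δt / ln(Q₂/Q₁) = −3 / ln(381/905) = 3.47 h.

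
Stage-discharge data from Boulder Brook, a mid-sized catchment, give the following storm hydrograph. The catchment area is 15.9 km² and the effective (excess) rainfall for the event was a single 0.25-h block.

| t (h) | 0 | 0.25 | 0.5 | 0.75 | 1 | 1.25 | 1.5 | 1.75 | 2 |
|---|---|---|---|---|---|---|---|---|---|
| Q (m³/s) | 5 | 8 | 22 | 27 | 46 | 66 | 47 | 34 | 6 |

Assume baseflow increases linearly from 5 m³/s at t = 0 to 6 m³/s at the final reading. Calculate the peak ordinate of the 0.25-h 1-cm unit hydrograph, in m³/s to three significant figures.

Direct runoff: 0.00, 2.88, 16.75, 21.62, 40.50, 60.38, 41.25, 28.12, 0.00 m³/s; ΣQ_DR = 211.5 m³/s, peak = 60.38 m³/s.
Runoff depth d = ΣQ_DR·Δt / A = 211.5 × 900 / (15.9 km²) = 11.97 mm.
The 1-cm UH is the DRH scaled by (10 mm)/d, so U_p = 60.38 × 10/11.97 = 50.4 m³/s.

U_p ≈ 50.4 m³/s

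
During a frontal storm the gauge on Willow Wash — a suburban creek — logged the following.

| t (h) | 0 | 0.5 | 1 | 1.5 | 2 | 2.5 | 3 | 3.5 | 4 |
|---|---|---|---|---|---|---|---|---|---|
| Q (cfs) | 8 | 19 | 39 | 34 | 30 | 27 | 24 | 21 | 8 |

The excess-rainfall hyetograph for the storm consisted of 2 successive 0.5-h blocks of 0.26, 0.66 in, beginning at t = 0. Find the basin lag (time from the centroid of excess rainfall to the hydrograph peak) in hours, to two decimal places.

t_L ≈ 0.39 h

Centroid of excess rainfall: t_c = Σ P_i·t̄_i / ΣP_i = 0.6087 h (block centres at 0.25, 0.75 h).
Hydrograph peak occurs at t = 1 h, so basin lag t_L = 1 − 0.6087 = 0.39 h.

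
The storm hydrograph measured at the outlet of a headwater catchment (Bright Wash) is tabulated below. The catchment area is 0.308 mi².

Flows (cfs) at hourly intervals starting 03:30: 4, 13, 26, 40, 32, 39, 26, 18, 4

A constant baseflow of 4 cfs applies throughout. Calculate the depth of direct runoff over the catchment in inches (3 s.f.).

Direct runoff: 0.0, 9.0, 22.0, 36.0, 28.0, 35.0, 22.0, 14.0, 0.0 cfs; ΣQ_DR = 166.0 cfs.
V = ΣQ_DR · Δt = 166.0 × 3600 s = 5.976 × 10^5 ft³.
Over A = 0.308 mi², depth = V / A = 0.835 in.

d ≈ 0.835 in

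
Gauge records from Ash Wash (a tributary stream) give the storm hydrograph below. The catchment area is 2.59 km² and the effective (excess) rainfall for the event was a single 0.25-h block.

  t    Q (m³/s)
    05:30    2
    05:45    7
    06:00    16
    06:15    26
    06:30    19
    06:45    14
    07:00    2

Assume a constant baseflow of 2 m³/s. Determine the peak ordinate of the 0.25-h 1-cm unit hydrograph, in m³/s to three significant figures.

U_p ≈ 9.59 m³/s

Direct runoff: 0.0, 5.0, 14.0, 24.0, 17.0, 12.0, 0.0 m³/s; ΣQ_DR = 72.00 m³/s, peak = 24.0 m³/s.
Runoff depth d = ΣQ_DR·Δt / A = 72.00 × 900 / (2.59 km²) = 25.02 mm.
The 1-cm UH is the DRH scaled by (10 mm)/d, so U_p = 24.0 × 10/25.02 = 9.59 m³/s.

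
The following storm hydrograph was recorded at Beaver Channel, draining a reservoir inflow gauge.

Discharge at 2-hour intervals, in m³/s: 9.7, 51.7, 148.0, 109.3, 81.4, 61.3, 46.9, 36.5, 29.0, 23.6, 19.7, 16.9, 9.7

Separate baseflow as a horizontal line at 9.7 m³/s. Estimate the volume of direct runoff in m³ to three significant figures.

V ≈ 3.73 × 10^6 m³

Direct-runoff ordinates (Q − Q_b): 0.0, 42.0, 138.3, 99.6, 71.7, 51.6, 37.2, 26.8, 19.3, 13.9, 10.0, 7.2, 0.0 m³/s.
ΣQ_DR = 517.6 m³/s.
With Δt = 2 h = 7200 s, V = ΣQ_DR · Δt = 517.6 × 7200 = 3.73 × 10^6 m³.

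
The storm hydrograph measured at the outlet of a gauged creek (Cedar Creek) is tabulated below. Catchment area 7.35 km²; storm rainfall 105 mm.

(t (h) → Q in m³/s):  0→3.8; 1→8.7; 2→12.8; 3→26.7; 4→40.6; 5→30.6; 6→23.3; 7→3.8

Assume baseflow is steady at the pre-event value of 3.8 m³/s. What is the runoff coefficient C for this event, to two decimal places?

ΣQ_DR = 119.9 m³/s; V = ΣQ_DR·Δt = 4.316 × 10^5 m³.
Runoff depth d = V / A = 58.73 mm.
C = d / P = 58.73 / 105 = 0.56.

C ≈ 0.56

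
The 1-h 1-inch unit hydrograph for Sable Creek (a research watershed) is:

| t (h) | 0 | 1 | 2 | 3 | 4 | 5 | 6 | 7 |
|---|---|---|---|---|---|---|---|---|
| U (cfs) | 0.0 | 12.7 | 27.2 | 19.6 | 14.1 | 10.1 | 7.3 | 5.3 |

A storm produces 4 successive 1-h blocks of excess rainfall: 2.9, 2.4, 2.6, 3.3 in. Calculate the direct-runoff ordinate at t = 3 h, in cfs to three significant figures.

By discrete convolution, Q_j = Σ (P_i / 1 in) · U_{j−i}.
At t = 3 h (j=3): Q = (2.9/1)·19.6 + (2.4/1)·27.2 + (2.6/1)·12.7 + (3.3/1)·0.0 = 155 cfs.

Q ≈ 155 cfs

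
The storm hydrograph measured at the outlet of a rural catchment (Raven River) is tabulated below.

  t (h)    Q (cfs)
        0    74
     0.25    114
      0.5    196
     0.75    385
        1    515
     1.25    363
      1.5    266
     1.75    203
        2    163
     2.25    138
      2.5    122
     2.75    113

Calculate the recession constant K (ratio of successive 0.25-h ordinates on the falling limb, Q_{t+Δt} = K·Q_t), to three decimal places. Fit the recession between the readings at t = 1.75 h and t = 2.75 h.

K ≈ 0.864

Using the recession-limb readings at t = 1.75 h and t = 2.75 h: Q falls from 203 to 113 cfs over 4 intervals.
K = (Q₂/Q₁)^(1/4) = (113/203)^(1/4) = 0.864.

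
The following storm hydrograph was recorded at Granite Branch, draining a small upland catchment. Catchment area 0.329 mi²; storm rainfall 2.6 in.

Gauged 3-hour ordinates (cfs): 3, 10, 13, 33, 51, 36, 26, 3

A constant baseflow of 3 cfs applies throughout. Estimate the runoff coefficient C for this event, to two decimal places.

ΣQ_DR = 151.0 cfs; V = ΣQ_DR·Δt = 1.631 × 10^6 ft³.
Runoff depth d = V / A = 2.134 in.
C = d / P = 2.134 / 2.6 = 0.82.

C ≈ 0.82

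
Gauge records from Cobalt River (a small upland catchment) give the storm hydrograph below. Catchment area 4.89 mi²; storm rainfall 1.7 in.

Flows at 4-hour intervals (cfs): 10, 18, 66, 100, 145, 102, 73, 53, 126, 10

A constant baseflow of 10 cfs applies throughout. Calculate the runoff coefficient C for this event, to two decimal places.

C ≈ 0.45

ΣQ_DR = 603.0 cfs; V = ΣQ_DR·Δt = 8.683 × 10^6 ft³.
Runoff depth d = V / A = 0.7643 in.
C = d / P = 0.7643 / 1.7 = 0.45.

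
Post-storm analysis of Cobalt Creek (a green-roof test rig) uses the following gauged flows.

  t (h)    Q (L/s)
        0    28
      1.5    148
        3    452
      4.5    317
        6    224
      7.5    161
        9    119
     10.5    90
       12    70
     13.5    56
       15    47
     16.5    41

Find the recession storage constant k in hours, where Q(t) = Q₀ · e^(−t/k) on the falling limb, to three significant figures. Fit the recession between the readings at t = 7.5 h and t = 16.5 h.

k ≈ 6.58 h

On the falling limb, Q drops from 161 to 41 L/s between t = 7.5 h and t = 16.5 h (Δt = 9 h).
k = −Δt / ln(Q₂/Q₁) = −9 / ln(41/161) = 6.58 h.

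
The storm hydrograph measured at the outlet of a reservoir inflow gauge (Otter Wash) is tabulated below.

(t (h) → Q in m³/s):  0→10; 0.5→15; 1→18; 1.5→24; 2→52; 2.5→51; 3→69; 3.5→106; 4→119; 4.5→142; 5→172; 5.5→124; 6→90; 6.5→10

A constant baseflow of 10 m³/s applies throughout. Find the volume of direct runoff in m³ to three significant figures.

V ≈ 1.55 × 10^6 m³

Direct-runoff ordinates (Q − Q_b): 0.0, 5.0, 8.0, 14.0, 42.0, 41.0, 59.0, 96.0, 109.0, 132.0, 162.0, 114.0, 80.0, 0.0 m³/s.
ΣQ_DR = 862.0 m³/s.
With Δt = 0.5 h = 1800 s, V = ΣQ_DR · Δt = 862.0 × 1800 = 1.55 × 10^6 m³.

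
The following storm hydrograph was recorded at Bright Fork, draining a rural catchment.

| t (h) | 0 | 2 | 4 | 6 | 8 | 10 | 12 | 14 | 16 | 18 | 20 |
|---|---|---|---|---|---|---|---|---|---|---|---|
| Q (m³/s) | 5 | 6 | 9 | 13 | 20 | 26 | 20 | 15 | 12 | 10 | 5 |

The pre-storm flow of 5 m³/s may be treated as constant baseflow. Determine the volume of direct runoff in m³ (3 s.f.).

Direct-runoff ordinates (Q − Q_b): 0.0, 1.0, 4.0, 8.0, 15.0, 21.0, 15.0, 10.0, 7.0, 5.0, 0.0 m³/s.
ΣQ_DR = 86.00 m³/s.
With Δt = 2 h = 7200 s, V = ΣQ_DR · Δt = 86.00 × 7200 = 6.19 × 10^5 m³.

V ≈ 6.19 × 10^5 m³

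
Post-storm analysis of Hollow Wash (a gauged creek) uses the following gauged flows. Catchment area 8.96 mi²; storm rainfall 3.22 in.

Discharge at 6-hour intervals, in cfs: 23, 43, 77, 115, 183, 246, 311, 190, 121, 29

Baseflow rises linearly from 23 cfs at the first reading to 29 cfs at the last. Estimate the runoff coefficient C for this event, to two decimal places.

ΣQ_DR = 1078 cfs; V = ΣQ_DR·Δt = 2.328 × 10^7 ft³.
Runoff depth d = V / A = 1.119 in.
C = d / P = 1.119 / 3.22 = 0.35.

C ≈ 0.35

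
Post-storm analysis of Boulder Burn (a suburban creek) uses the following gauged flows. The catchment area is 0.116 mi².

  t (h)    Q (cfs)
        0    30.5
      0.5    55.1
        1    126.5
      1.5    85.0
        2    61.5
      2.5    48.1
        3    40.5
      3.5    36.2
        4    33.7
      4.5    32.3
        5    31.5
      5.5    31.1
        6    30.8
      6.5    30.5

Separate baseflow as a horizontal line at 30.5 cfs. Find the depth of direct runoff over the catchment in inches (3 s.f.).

Direct runoff: 0.0, 24.6, 96.0, 54.5, 31.0, 17.6, 10.0, 5.7, 3.2, 1.8, 1.0, 0.6, 0.3, 0.0 cfs; ΣQ_DR = 246.3 cfs.
V = ΣQ_DR · Δt = 246.3 × 1800 s = 4.433 × 10^5 ft³.
Over A = 0.116 mi², depth = V / A = 1.65 in.

d ≈ 1.65 in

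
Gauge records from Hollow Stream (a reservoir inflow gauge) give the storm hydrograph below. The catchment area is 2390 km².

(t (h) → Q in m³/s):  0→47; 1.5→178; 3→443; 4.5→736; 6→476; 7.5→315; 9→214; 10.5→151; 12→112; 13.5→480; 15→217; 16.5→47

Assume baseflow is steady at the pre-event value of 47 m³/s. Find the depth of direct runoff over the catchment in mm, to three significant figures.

Direct runoff: 0.0, 131.0, 396.0, 689.0, 429.0, 268.0, 167.0, 104.0, 65.0, 433.0, 170.0, 0.0 m³/s; ΣQ_DR = 2852 m³/s.
V = ΣQ_DR · Δt = 2852 × 5400 s = 1.540 × 10^7 m³.
Over A = 2390 km², depth = V / A = 6.44 mm.

d ≈ 6.44 mm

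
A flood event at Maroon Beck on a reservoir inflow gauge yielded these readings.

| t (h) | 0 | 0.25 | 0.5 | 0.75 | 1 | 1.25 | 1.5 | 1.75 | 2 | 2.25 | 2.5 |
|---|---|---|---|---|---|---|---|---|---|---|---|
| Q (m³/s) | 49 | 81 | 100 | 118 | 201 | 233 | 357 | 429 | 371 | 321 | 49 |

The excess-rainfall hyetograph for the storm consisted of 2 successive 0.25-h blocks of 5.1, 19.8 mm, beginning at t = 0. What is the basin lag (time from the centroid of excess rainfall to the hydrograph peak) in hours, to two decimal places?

Centroid of excess rainfall: t_c = Σ P_i·t̄_i / ΣP_i = 0.3238 h (block centres at 0.125, 0.375 h).
Hydrograph peak occurs at t = 1.75 h, so basin lag t_L = 1.75 − 0.3238 = 1.43 h.

t_L ≈ 1.43 h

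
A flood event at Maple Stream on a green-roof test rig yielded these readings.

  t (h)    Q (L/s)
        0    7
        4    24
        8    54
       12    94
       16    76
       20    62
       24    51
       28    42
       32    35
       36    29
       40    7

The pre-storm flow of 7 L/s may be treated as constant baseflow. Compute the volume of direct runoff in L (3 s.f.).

V ≈ 5.82 × 10^6 L

Direct-runoff ordinates (Q − Q_b): 0.0, 17.0, 47.0, 87.0, 69.0, 55.0, 44.0, 35.0, 28.0, 22.0, 0.0 L/s.
ΣQ_DR = 404.0 L/s.
With Δt = 4 h = 14400 s, V = ΣQ_DR · Δt = 404.0 × 14400 = 5.82 × 10^6 L.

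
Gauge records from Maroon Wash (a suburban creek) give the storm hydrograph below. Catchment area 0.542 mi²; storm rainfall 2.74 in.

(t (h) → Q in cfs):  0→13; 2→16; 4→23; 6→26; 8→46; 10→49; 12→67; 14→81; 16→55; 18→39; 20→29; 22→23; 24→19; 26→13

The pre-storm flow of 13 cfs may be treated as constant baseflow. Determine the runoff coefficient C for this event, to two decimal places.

C ≈ 0.66

ΣQ_DR = 317.0 cfs; V = ΣQ_DR·Δt = 2.282 × 10^6 ft³.
Runoff depth d = V / A = 1.813 in.
C = d / P = 1.813 / 2.74 = 0.66.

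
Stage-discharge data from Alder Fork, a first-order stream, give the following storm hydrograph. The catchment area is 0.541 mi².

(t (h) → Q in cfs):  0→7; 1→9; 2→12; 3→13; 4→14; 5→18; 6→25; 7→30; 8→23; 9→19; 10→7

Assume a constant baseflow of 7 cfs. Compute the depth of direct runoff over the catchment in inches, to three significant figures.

d ≈ 0.286 in

Direct runoff: 0.0, 2.0, 5.0, 6.0, 7.0, 11.0, 18.0, 23.0, 16.0, 12.0, 0.0 cfs; ΣQ_DR = 100.0 cfs.
V = ΣQ_DR · Δt = 100.0 × 3600 s = 3.600 × 10^5 ft³.
Over A = 0.541 mi², depth = V / A = 0.286 in.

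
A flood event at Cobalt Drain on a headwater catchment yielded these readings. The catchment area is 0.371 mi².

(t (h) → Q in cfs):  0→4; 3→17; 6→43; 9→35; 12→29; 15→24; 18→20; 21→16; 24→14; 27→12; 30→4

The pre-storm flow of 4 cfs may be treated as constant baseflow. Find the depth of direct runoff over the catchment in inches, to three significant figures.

d ≈ 2.18 in

Direct runoff: 0.0, 13.0, 39.0, 31.0, 25.0, 20.0, 16.0, 12.0, 10.0, 8.0, 0.0 cfs; ΣQ_DR = 174.0 cfs.
V = ΣQ_DR · Δt = 174.0 × 10800 s = 1.879 × 10^6 ft³.
Over A = 0.371 mi², depth = V / A = 2.18 in.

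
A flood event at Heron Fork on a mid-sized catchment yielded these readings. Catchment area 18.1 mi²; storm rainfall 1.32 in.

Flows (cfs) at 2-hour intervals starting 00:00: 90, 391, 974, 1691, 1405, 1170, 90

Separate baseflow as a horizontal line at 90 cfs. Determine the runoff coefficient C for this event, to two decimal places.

ΣQ_DR = 5181 cfs; V = ΣQ_DR·Δt = 3.730 × 10^7 ft³.
Runoff depth d = V / A = 0.8871 in.
C = d / P = 0.8871 / 1.32 = 0.67.

C ≈ 0.67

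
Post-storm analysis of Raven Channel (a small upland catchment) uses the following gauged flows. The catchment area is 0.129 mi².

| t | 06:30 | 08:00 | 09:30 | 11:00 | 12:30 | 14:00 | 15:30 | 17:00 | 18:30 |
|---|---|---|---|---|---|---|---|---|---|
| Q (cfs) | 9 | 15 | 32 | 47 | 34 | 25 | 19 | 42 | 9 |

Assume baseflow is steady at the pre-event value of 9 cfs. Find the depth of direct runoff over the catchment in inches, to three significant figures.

d ≈ 2.72 in

Direct runoff: 0.0, 6.0, 23.0, 38.0, 25.0, 16.0, 10.0, 33.0, 0.0 cfs; ΣQ_DR = 151.0 cfs.
V = ΣQ_DR · Δt = 151.0 × 5400 s = 8.154 × 10^5 ft³.
Over A = 0.129 mi², depth = V / A = 2.72 in.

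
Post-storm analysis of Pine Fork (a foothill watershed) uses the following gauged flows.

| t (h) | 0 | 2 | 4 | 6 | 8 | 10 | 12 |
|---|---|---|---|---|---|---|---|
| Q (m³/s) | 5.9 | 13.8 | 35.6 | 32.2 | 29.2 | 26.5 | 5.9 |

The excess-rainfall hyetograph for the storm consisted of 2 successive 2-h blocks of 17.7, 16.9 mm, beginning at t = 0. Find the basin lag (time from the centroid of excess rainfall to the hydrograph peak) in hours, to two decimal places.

Centroid of excess rainfall: t_c = Σ P_i·t̄_i / ΣP_i = 1.9769 h (block centres at 1, 3 h).
Hydrograph peak occurs at t = 4 h, so basin lag t_L = 4 − 1.9769 = 2.02 h.

t_L ≈ 2.02 h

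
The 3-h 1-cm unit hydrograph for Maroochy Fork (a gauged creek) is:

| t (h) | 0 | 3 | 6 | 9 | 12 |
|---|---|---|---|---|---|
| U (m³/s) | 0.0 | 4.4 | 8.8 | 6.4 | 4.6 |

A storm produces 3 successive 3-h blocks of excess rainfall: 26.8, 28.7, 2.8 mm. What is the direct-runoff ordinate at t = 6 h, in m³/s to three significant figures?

By discrete convolution, Q_j = Σ (P_i / 10 mm) · U_{j−i}.
At t = 6 h (j=2): Q = (26.8/10)·8.8 + (28.7/10)·4.4 + (2.8/10)·0.0 = 36.2 m³/s.

Q ≈ 36.2 m³/s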